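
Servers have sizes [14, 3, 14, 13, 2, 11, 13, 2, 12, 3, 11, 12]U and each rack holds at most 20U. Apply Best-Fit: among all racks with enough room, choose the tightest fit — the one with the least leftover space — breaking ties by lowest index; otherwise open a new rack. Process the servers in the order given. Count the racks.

8

rack 1: place 14U, 6U left
rack 1: place 3U, 3U left
rack 2: place 14U, 6U left
rack 3: place 13U, 7U left
rack 1: place 2U, 1U left
rack 4: place 11U, 9U left
rack 5: place 13U, 7U left
rack 2: place 2U, 4U left
rack 6: place 12U, 8U left
rack 2: place 3U, 1U left
rack 7: place 11U, 9U left
rack 8: place 12U, 8U left
Final racks: [14,3,2] [14,2,3] [13] [11] [13] [12] [11] [12].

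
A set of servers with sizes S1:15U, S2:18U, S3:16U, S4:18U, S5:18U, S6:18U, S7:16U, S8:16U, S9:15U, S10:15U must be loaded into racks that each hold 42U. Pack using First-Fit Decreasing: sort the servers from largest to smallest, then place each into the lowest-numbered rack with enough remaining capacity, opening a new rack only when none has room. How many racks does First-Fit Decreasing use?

Sorted descending: 18, 18, 18, 18, 16, 16, 16, 15, 15, 15.
Put 18U in rack 1; 24U remain.
Put 18U in rack 1; 6U remain.
Put 18U in rack 2; 24U remain.
Put 18U in rack 2; 6U remain.
Put 16U in rack 3; 26U remain.
Put 16U in rack 3; 10U remain.
Put 16U in rack 4; 26U remain.
Put 15U in rack 4; 11U remain.
Put 15U in rack 5; 27U remain.
Put 15U in rack 5; 12U remain.

5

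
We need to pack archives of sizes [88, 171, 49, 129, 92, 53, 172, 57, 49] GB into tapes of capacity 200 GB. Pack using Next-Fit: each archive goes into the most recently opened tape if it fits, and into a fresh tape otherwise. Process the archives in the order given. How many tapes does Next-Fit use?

6

Put 88 GB in tape 1; 112 GB remain.
Put 171 GB in tape 2; 29 GB remain.
Put 49 GB in tape 3; 151 GB remain.
Put 129 GB in tape 3; 22 GB remain.
Put 92 GB in tape 4; 108 GB remain.
Put 53 GB in tape 4; 55 GB remain.
Put 172 GB in tape 5; 28 GB remain.
Put 57 GB in tape 6; 143 GB remain.
Put 49 GB in tape 6; 94 GB remain.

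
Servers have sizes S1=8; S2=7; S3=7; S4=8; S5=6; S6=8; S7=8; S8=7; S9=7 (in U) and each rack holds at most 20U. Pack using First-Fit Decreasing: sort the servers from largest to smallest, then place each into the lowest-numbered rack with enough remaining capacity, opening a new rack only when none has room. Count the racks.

Sorted descending: 8, 8, 8, 8, 7, 7, 7, 7, 6.
rack 1: place 8U, 12U left
rack 1: place 8U, 4U left
rack 2: place 8U, 12U left
rack 2: place 8U, 4U left
rack 3: place 7U, 13U left
rack 3: place 7U, 6U left
rack 4: place 7U, 13U left
rack 4: place 7U, 6U left
rack 3: place 6U, 0U left

4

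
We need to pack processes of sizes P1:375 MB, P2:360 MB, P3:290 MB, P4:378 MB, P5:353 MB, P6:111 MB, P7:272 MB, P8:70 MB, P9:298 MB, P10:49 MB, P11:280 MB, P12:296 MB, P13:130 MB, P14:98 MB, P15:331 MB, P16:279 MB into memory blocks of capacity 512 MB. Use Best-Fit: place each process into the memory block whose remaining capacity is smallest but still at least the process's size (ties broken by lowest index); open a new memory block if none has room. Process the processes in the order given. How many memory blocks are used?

memory block 1: place P1 (375 MB), 137 MB left
memory block 2: place P2 (360 MB), 152 MB left
memory block 3: place P3 (290 MB), 222 MB left
memory block 4: place P4 (378 MB), 134 MB left
memory block 5: place P5 (353 MB), 159 MB left
memory block 4: place P6 (111 MB), 23 MB left
memory block 6: place P7 (272 MB), 240 MB left
memory block 1: place P8 (70 MB), 67 MB left
memory block 7: place P9 (298 MB), 214 MB left
memory block 1: place P10 (49 MB), 18 MB left
memory block 8: place P11 (280 MB), 232 MB left
memory block 9: place P12 (296 MB), 216 MB left
memory block 2: place P13 (130 MB), 22 MB left
memory block 5: place P14 (98 MB), 61 MB left
memory block 10: place P15 (331 MB), 181 MB left
memory block 11: place P16 (279 MB), 233 MB left
Final memory blocks: [375,70,49] [360,130] [290] [378,111] [353,98] [272] [298] [280] [296] [331] [279].

11 memory blocks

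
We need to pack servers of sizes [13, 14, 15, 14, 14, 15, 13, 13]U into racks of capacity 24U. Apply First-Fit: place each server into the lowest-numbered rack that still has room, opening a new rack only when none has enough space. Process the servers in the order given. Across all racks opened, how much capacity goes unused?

81

rack 1: place 13U, 11U left
rack 2: place 14U, 10U left
rack 3: place 15U, 9U left
rack 4: place 14U, 10U left
rack 5: place 14U, 10U left
rack 6: place 15U, 9U left
rack 7: place 13U, 11U left
rack 8: place 13U, 11U left
8 racks × 24U = 192U; used 111U; unused 81U.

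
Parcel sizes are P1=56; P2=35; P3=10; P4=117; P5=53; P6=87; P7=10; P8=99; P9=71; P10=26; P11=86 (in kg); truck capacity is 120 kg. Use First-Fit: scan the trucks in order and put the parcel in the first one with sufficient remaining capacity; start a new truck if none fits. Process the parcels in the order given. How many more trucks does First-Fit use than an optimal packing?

First-Fit: [56,35,10,10] [117] [53,26] [87] [99] [71] [86] → 7 trucks.
Total size 650 kg; any packing needs at least ⌈650/120⌉ = 6 trucks.
An optimal packing achieves that bound: [117] [99,10,10] [87,26] [86] [71,35] [56,53] → 6 trucks.
Excess: 7 − 6 = 1.

1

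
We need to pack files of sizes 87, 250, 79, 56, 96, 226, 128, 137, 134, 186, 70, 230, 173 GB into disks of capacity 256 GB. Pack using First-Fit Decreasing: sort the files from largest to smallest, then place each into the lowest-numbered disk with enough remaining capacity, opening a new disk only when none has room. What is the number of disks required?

8 disks

Sorted descending: 250, 230, 226, 186, 173, 137, 134, 128, 96, 87, 79, 70, 56.
disk 1: place 250 GB, 6 GB left
disk 2: place 230 GB, 26 GB left
disk 3: place 226 GB, 30 GB left
disk 4: place 186 GB, 70 GB left
disk 5: place 173 GB, 83 GB left
disk 6: place 137 GB, 119 GB left
disk 7: place 134 GB, 122 GB left
disk 8: place 128 GB, 128 GB left
disk 6: place 96 GB, 23 GB left
disk 7: place 87 GB, 35 GB left
disk 5: place 79 GB, 4 GB left
disk 4: place 70 GB, 0 GB left
disk 8: place 56 GB, 72 GB left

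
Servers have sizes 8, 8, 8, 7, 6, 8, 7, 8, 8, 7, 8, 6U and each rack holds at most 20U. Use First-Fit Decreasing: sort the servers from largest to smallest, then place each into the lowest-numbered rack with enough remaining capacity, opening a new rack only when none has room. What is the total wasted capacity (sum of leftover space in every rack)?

31

Sorted descending: 8, 8, 8, 8, 8, 8, 8, 7, 7, 7, 6, 6.
Put 8U in rack 1; 12U remain.
Put 8U in rack 1; 4U remain.
Put 8U in rack 2; 12U remain.
Put 8U in rack 2; 4U remain.
Put 8U in rack 3; 12U remain.
Put 8U in rack 3; 4U remain.
Put 8U in rack 4; 12U remain.
Put 7U in rack 4; 5U remain.
Put 7U in rack 5; 13U remain.
Put 7U in rack 5; 6U remain.
Put 6U in rack 5; 0U remain.
Put 6U in rack 6; 14U remain.
6 racks × 20U = 120U; used 89U; unused 31U.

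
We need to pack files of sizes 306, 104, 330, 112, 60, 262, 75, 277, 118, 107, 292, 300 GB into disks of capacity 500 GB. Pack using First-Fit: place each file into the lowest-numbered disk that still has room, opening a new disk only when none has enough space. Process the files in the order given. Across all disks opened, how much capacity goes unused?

disk 1: place 306 GB, 194 GB left
disk 1: place 104 GB, 90 GB left
disk 2: place 330 GB, 170 GB left
disk 2: place 112 GB, 58 GB left
disk 1: place 60 GB, 30 GB left
disk 3: place 262 GB, 238 GB left
disk 3: place 75 GB, 163 GB left
disk 4: place 277 GB, 223 GB left
disk 3: place 118 GB, 45 GB left
disk 4: place 107 GB, 116 GB left
disk 5: place 292 GB, 208 GB left
disk 6: place 300 GB, 200 GB left
6 disks × 500 GB = 3000 GB; used 2343 GB; unused 657 GB.

657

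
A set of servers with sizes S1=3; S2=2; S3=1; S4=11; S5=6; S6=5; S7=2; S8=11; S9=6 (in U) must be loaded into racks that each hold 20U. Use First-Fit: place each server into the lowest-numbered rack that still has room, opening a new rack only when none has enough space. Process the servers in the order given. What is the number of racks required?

3

Put S1 (3U) in rack 1; 17U remain.
Put S2 (2U) in rack 1; 15U remain.
Put S3 (1U) in rack 1; 14U remain.
Put S4 (11U) in rack 1; 3U remain.
Put S5 (6U) in rack 2; 14U remain.
Put S6 (5U) in rack 2; 9U remain.
Put S7 (2U) in rack 1; 1U remain.
Put S8 (11U) in rack 3; 9U remain.
Put S9 (6U) in rack 2; 3U remain.
Final racks: [3,2,1,11,2] [6,5,6] [11].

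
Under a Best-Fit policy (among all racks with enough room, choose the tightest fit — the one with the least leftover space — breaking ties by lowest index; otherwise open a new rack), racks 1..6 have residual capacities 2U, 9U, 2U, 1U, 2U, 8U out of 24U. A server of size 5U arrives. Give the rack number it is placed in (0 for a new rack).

Racks with room: rack 2 (9U), rack 6 (8U).
Tightest fit is rack 6 with 8U free.

6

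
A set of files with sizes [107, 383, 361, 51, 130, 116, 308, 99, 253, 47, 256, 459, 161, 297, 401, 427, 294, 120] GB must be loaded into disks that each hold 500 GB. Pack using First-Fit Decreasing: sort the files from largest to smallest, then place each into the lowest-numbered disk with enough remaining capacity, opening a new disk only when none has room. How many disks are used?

Sorted descending: 459, 427, 401, 383, 361, 308, 297, 294, 256, 253, 161, 130, 120, 116, 107, 99, 51, 47.
disk 1: place 459 GB, 41 GB left
disk 2: place 427 GB, 73 GB left
disk 3: place 401 GB, 99 GB left
disk 4: place 383 GB, 117 GB left
disk 5: place 361 GB, 139 GB left
disk 6: place 308 GB, 192 GB left
disk 7: place 297 GB, 203 GB left
disk 8: place 294 GB, 206 GB left
disk 9: place 256 GB, 244 GB left
disk 10: place 253 GB, 247 GB left
disk 6: place 161 GB, 31 GB left
disk 5: place 130 GB, 9 GB left
disk 7: place 120 GB, 83 GB left
disk 4: place 116 GB, 1 GB left
disk 8: place 107 GB, 99 GB left
disk 3: place 99 GB, 0 GB left
disk 2: place 51 GB, 22 GB left
disk 7: place 47 GB, 36 GB left
Final disks: [459] [427,51] [401,99] [383,116] [361,130] [308,161] [297,120,47] [294,107] [256] [253].

10 disks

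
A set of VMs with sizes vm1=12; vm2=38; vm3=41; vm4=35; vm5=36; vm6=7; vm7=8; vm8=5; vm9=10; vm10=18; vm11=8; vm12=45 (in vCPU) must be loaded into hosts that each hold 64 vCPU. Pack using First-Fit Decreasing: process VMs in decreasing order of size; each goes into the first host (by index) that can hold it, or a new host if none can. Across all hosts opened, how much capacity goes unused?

Sorted descending: 45, 41, 38, 36, 35, 18, 12, 10, 8, 8, 7, 5.
45 vCPU → host 1 (remaining 19 vCPU)
41 vCPU → host 2 (remaining 23 vCPU)
38 vCPU → host 3 (remaining 26 vCPU)
36 vCPU → host 4 (remaining 28 vCPU)
35 vCPU → host 5 (remaining 29 vCPU)
18 vCPU → host 1 (remaining 1 vCPU)
12 vCPU → host 2 (remaining 11 vCPU)
10 vCPU → host 2 (remaining 1 vCPU)
8 vCPU → host 3 (remaining 18 vCPU)
8 vCPU → host 3 (remaining 10 vCPU)
7 vCPU → host 3 (remaining 3 vCPU)
5 vCPU → host 4 (remaining 23 vCPU)
5 hosts × 64 vCPU = 320 vCPU; used 263 vCPU; unused 57 vCPU.

57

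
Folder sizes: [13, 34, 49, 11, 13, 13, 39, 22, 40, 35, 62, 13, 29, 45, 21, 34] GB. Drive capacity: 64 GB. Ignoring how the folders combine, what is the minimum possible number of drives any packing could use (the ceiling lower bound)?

Total size = 13 + 34 + 49 + 11 + 13 + 13 + 39 + 22 + 40 + 35 + 62 + 13 + 29 + 45 + 21 + 34 = 473 GB.
⌈473 / 64⌉ = 8.

8 drives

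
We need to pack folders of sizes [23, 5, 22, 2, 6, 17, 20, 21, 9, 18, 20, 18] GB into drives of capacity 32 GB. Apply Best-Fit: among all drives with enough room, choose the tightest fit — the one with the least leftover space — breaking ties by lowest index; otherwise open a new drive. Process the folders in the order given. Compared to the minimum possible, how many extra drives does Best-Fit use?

0

Best-Fit: [23,5,2] [22,6] [17] [20] [21,9] [18] [20] [18] → 8 drives.
8 folders exceed 16 GB (half the capacity), and no two of those can share a drive, so at least 8 drives are needed.
So 8 is already optimal.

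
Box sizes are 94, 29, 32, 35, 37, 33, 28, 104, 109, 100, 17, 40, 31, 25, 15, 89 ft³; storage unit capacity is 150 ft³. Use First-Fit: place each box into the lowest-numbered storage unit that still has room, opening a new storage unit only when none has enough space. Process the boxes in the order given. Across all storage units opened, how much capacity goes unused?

82

94 ft³ → storage unit 1 (remaining 56 ft³)
29 ft³ → storage unit 1 (remaining 27 ft³)
32 ft³ → storage unit 2 (remaining 118 ft³)
35 ft³ → storage unit 2 (remaining 83 ft³)
37 ft³ → storage unit 2 (remaining 46 ft³)
33 ft³ → storage unit 2 (remaining 13 ft³)
28 ft³ → storage unit 3 (remaining 122 ft³)
104 ft³ → storage unit 3 (remaining 18 ft³)
109 ft³ → storage unit 4 (remaining 41 ft³)
100 ft³ → storage unit 5 (remaining 50 ft³)
17 ft³ → storage unit 1 (remaining 10 ft³)
40 ft³ → storage unit 4 (remaining 1 ft³)
31 ft³ → storage unit 5 (remaining 19 ft³)
25 ft³ → storage unit 6 (remaining 125 ft³)
15 ft³ → storage unit 3 (remaining 3 ft³)
89 ft³ → storage unit 6 (remaining 36 ft³)
6 storage units × 150 ft³ = 900 ft³; used 818 ft³; unused 82 ft³.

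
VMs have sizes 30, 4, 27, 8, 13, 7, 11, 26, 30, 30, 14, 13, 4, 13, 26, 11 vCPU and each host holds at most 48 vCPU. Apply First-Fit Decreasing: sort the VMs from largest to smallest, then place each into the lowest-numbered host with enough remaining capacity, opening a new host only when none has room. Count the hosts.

Sorted descending: 30, 30, 30, 27, 26, 26, 14, 13, 13, 13, 11, 11, 8, 7, 4, 4.
30 vCPU → host 1 (remaining 18 vCPU)
30 vCPU → host 2 (remaining 18 vCPU)
30 vCPU → host 3 (remaining 18 vCPU)
27 vCPU → host 4 (remaining 21 vCPU)
26 vCPU → host 5 (remaining 22 vCPU)
26 vCPU → host 6 (remaining 22 vCPU)
14 vCPU → host 1 (remaining 4 vCPU)
13 vCPU → host 2 (remaining 5 vCPU)
13 vCPU → host 3 (remaining 5 vCPU)
13 vCPU → host 4 (remaining 8 vCPU)
11 vCPU → host 5 (remaining 11 vCPU)
11 vCPU → host 5 (remaining 0 vCPU)
8 vCPU → host 4 (remaining 0 vCPU)
7 vCPU → host 6 (remaining 15 vCPU)
4 vCPU → host 1 (remaining 0 vCPU)
4 vCPU → host 2 (remaining 1 vCPU)
Final hosts: [30,14,4] [30,13,4] [30,13] [27,13,8] [26,11,11] [26,7].

6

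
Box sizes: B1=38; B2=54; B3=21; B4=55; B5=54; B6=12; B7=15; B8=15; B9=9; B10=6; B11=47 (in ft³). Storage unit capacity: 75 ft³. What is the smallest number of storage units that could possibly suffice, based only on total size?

Total size = 38 + 54 + 21 + 55 + 54 + 12 + 15 + 15 + 9 + 6 + 47 = 326 ft³.
⌈326 / 75⌉ = 5.

5 storage units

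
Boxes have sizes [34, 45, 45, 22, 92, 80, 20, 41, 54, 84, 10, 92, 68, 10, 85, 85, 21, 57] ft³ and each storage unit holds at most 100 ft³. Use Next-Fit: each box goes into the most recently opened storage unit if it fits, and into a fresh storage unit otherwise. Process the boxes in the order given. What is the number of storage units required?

Put 34 ft³ in storage unit 1; 66 ft³ remain.
Put 45 ft³ in storage unit 1; 21 ft³ remain.
Put 45 ft³ in storage unit 2; 55 ft³ remain.
Put 22 ft³ in storage unit 2; 33 ft³ remain.
Put 92 ft³ in storage unit 3; 8 ft³ remain.
Put 80 ft³ in storage unit 4; 20 ft³ remain.
Put 20 ft³ in storage unit 4; 0 ft³ remain.
Put 41 ft³ in storage unit 5; 59 ft³ remain.
Put 54 ft³ in storage unit 5; 5 ft³ remain.
Put 84 ft³ in storage unit 6; 16 ft³ remain.
Put 10 ft³ in storage unit 6; 6 ft³ remain.
Put 92 ft³ in storage unit 7; 8 ft³ remain.
Put 68 ft³ in storage unit 8; 32 ft³ remain.
Put 10 ft³ in storage unit 8; 22 ft³ remain.
Put 85 ft³ in storage unit 9; 15 ft³ remain.
Put 85 ft³ in storage unit 10; 15 ft³ remain.
Put 21 ft³ in storage unit 11; 79 ft³ remain.
Put 57 ft³ in storage unit 11; 22 ft³ remain.

11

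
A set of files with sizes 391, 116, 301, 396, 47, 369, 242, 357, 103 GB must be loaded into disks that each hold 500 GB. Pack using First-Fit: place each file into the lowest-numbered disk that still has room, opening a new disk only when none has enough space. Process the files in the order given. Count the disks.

disk 1: place 391 GB, 109 GB left
disk 2: place 116 GB, 384 GB left
disk 2: place 301 GB, 83 GB left
disk 3: place 396 GB, 104 GB left
disk 1: place 47 GB, 62 GB left
disk 4: place 369 GB, 131 GB left
disk 5: place 242 GB, 258 GB left
disk 6: place 357 GB, 143 GB left
disk 3: place 103 GB, 1 GB left

6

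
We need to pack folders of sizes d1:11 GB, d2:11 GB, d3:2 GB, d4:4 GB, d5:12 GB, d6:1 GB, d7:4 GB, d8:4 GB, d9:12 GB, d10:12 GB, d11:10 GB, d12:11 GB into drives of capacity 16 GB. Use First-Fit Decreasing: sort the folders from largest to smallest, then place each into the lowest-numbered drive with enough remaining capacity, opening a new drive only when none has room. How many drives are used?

7

Sorted descending: 12, 12, 12, 11, 11, 11, 10, 4, 4, 4, 2, 1.
Put 12 GB in drive 1; 4 GB remain.
Put 12 GB in drive 2; 4 GB remain.
Put 12 GB in drive 3; 4 GB remain.
Put 11 GB in drive 4; 5 GB remain.
Put 11 GB in drive 5; 5 GB remain.
Put 11 GB in drive 6; 5 GB remain.
Put 10 GB in drive 7; 6 GB remain.
Put 4 GB in drive 1; 0 GB remain.
Put 4 GB in drive 2; 0 GB remain.
Put 4 GB in drive 3; 0 GB remain.
Put 2 GB in drive 4; 3 GB remain.
Put 1 GB in drive 4; 2 GB remain.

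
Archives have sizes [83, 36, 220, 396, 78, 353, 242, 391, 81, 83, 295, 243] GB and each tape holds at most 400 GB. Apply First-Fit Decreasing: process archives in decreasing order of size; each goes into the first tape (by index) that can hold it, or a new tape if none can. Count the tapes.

Sorted descending: 396, 391, 353, 295, 243, 242, 220, 83, 83, 81, 78, 36.
Put 396 GB in tape 1; 4 GB remain.
Put 391 GB in tape 2; 9 GB remain.
Put 353 GB in tape 3; 47 GB remain.
Put 295 GB in tape 4; 105 GB remain.
Put 243 GB in tape 5; 157 GB remain.
Put 242 GB in tape 6; 158 GB remain.
Put 220 GB in tape 7; 180 GB remain.
Put 83 GB in tape 4; 22 GB remain.
Put 83 GB in tape 5; 74 GB remain.
Put 81 GB in tape 6; 77 GB remain.
Put 78 GB in tape 7; 102 GB remain.
Put 36 GB in tape 3; 11 GB remain.
Final tapes: [396] [391] [353,36] [295,83] [243,83] [242,81] [220,78].

7 tapes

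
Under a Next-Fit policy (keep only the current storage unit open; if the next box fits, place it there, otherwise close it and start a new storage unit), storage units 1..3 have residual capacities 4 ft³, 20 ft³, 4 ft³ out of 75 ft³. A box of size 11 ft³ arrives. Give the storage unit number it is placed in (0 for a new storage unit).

Next-Fit only looks at storage unit 3, which has 4 ft³ free.
11 ft³ does not fit, so a new storage unit is opened.

0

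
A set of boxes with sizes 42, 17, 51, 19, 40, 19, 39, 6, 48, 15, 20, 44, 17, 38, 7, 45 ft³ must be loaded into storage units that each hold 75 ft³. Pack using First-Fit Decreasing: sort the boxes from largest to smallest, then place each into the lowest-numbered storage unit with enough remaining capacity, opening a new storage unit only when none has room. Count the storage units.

Sorted descending: 51, 48, 45, 44, 42, 40, 39, 38, 20, 19, 19, 17, 17, 15, 7, 6.
Put 51 ft³ in storage unit 1; 24 ft³ remain.
Put 48 ft³ in storage unit 2; 27 ft³ remain.
Put 45 ft³ in storage unit 3; 30 ft³ remain.
Put 44 ft³ in storage unit 4; 31 ft³ remain.
Put 42 ft³ in storage unit 5; 33 ft³ remain.
Put 40 ft³ in storage unit 6; 35 ft³ remain.
Put 39 ft³ in storage unit 7; 36 ft³ remain.
Put 38 ft³ in storage unit 8; 37 ft³ remain.
Put 20 ft³ in storage unit 1; 4 ft³ remain.
Put 19 ft³ in storage unit 2; 8 ft³ remain.
Put 19 ft³ in storage unit 3; 11 ft³ remain.
Put 17 ft³ in storage unit 4; 14 ft³ remain.
Put 17 ft³ in storage unit 5; 16 ft³ remain.
Put 15 ft³ in storage unit 5; 1 ft³ remain.
Put 7 ft³ in storage unit 2; 1 ft³ remain.
Put 6 ft³ in storage unit 3; 5 ft³ remain.

8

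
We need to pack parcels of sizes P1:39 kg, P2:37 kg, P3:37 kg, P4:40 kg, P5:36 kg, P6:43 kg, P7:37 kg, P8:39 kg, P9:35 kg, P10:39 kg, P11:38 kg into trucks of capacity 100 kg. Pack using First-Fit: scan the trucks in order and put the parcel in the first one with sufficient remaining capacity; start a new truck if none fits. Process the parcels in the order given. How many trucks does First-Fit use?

P1 (39 kg) → truck 1 (remaining 61 kg)
P2 (37 kg) → truck 1 (remaining 24 kg)
P3 (37 kg) → truck 2 (remaining 63 kg)
P4 (40 kg) → truck 2 (remaining 23 kg)
P5 (36 kg) → truck 3 (remaining 64 kg)
P6 (43 kg) → truck 3 (remaining 21 kg)
P7 (37 kg) → truck 4 (remaining 63 kg)
P8 (39 kg) → truck 4 (remaining 24 kg)
P9 (35 kg) → truck 5 (remaining 65 kg)
P10 (39 kg) → truck 5 (remaining 26 kg)
P11 (38 kg) → truck 6 (remaining 62 kg)
Final trucks: [39,37] [37,40] [36,43] [37,39] [35,39] [38].

6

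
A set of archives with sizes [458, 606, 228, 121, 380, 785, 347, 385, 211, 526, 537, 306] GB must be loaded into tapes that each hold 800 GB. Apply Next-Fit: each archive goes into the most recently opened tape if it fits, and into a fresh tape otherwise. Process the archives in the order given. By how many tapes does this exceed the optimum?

1

Next-Fit: [458] [606] [228,121,380] [785] [347,385] [211,526] [537] [306] → 8 tapes.
Total size 4890 GB; any packing needs at least ⌈4890/800⌉ = 7 tapes.
An optimal packing achieves that bound: [785] [606,121] [537,228] [526,211] [458,306] [385,380] [347] → 7 tapes.
Excess: 8 − 7 = 1.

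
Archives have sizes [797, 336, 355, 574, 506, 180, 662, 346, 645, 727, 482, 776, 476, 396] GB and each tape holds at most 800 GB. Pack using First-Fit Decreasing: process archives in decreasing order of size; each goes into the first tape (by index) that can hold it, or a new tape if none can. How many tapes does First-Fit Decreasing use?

Sorted descending: 797, 776, 727, 662, 645, 574, 506, 482, 476, 396, 355, 346, 336, 180.
797 GB → tape 1 (remaining 3 GB)
776 GB → tape 2 (remaining 24 GB)
727 GB → tape 3 (remaining 73 GB)
662 GB → tape 4 (remaining 138 GB)
645 GB → tape 5 (remaining 155 GB)
574 GB → tape 6 (remaining 226 GB)
506 GB → tape 7 (remaining 294 GB)
482 GB → tape 8 (remaining 318 GB)
476 GB → tape 9 (remaining 324 GB)
396 GB → tape 10 (remaining 404 GB)
355 GB → tape 10 (remaining 49 GB)
346 GB → tape 11 (remaining 454 GB)
336 GB → tape 11 (remaining 118 GB)
180 GB → tape 6 (remaining 46 GB)

11 tapes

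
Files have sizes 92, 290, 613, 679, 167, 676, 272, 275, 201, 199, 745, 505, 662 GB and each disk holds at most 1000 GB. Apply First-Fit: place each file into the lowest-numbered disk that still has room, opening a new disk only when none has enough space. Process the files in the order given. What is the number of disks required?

7 disks

disk 1: place 92 GB, 908 GB left
disk 1: place 290 GB, 618 GB left
disk 1: place 613 GB, 5 GB left
disk 2: place 679 GB, 321 GB left
disk 2: place 167 GB, 154 GB left
disk 3: place 676 GB, 324 GB left
disk 3: place 272 GB, 52 GB left
disk 4: place 275 GB, 725 GB left
disk 4: place 201 GB, 524 GB left
disk 4: place 199 GB, 325 GB left
disk 5: place 745 GB, 255 GB left
disk 6: place 505 GB, 495 GB left
disk 7: place 662 GB, 338 GB left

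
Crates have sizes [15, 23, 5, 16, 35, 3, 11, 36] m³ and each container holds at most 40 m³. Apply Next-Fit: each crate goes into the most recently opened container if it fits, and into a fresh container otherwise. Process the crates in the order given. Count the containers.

5 containers

Put 15 m³ in container 1; 25 m³ remain.
Put 23 m³ in container 1; 2 m³ remain.
Put 5 m³ in container 2; 35 m³ remain.
Put 16 m³ in container 2; 19 m³ remain.
Put 35 m³ in container 3; 5 m³ remain.
Put 3 m³ in container 3; 2 m³ remain.
Put 11 m³ in container 4; 29 m³ remain.
Put 36 m³ in container 5; 4 m³ remain.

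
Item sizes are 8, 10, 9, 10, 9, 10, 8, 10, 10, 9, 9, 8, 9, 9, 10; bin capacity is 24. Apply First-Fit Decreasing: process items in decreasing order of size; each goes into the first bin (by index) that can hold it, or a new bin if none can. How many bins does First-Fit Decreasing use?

7 bins

Sorted descending: 10, 10, 10, 10, 10, 10, 9, 9, 9, 9, 9, 9, 8, 8, 8.
10 → bin 1 (remaining 14)
10 → bin 1 (remaining 4)
10 → bin 2 (remaining 14)
10 → bin 2 (remaining 4)
10 → bin 3 (remaining 14)
10 → bin 3 (remaining 4)
9 → bin 4 (remaining 15)
9 → bin 4 (remaining 6)
9 → bin 5 (remaining 15)
9 → bin 5 (remaining 6)
9 → bin 6 (remaining 15)
9 → bin 6 (remaining 6)
8 → bin 7 (remaining 16)
8 → bin 7 (remaining 8)
8 → bin 7 (remaining 0)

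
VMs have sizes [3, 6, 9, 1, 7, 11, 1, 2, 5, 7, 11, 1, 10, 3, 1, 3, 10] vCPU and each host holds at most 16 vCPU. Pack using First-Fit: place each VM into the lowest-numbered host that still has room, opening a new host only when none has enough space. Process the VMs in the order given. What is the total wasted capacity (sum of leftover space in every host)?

21

host 1: place 3 vCPU, 13 vCPU left
host 1: place 6 vCPU, 7 vCPU left
host 2: place 9 vCPU, 7 vCPU left
host 1: place 1 vCPU, 6 vCPU left
host 2: place 7 vCPU, 0 vCPU left
host 3: place 11 vCPU, 5 vCPU left
host 1: place 1 vCPU, 5 vCPU left
host 1: place 2 vCPU, 3 vCPU left
host 3: place 5 vCPU, 0 vCPU left
host 4: place 7 vCPU, 9 vCPU left
host 5: place 11 vCPU, 5 vCPU left
host 1: place 1 vCPU, 2 vCPU left
host 6: place 10 vCPU, 6 vCPU left
host 4: place 3 vCPU, 6 vCPU left
host 1: place 1 vCPU, 1 vCPU left
host 4: place 3 vCPU, 3 vCPU left
host 7: place 10 vCPU, 6 vCPU left
7 hosts × 16 vCPU = 112 vCPU; used 91 vCPU; unused 21 vCPU.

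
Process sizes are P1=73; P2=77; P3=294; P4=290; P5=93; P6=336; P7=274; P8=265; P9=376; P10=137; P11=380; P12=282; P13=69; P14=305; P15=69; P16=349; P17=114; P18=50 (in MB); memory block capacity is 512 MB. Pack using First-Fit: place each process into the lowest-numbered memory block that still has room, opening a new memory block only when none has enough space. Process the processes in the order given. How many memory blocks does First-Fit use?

10 memory blocks

memory block 1: place P1 (73 MB), 439 MB left
memory block 1: place P2 (77 MB), 362 MB left
memory block 1: place P3 (294 MB), 68 MB left
memory block 2: place P4 (290 MB), 222 MB left
memory block 2: place P5 (93 MB), 129 MB left
memory block 3: place P6 (336 MB), 176 MB left
memory block 4: place P7 (274 MB), 238 MB left
memory block 5: place P8 (265 MB), 247 MB left
memory block 6: place P9 (376 MB), 136 MB left
memory block 3: place P10 (137 MB), 39 MB left
memory block 7: place P11 (380 MB), 132 MB left
memory block 8: place P12 (282 MB), 230 MB left
memory block 2: place P13 (69 MB), 60 MB left
memory block 9: place P14 (305 MB), 207 MB left
memory block 4: place P15 (69 MB), 169 MB left
memory block 10: place P16 (349 MB), 163 MB left
memory block 4: place P17 (114 MB), 55 MB left
memory block 1: place P18 (50 MB), 18 MB left
Final memory blocks: [73,77,294,50] [290,93,69] [336,137] [274,69,114] [265] [376] [380] [282] [305] [349].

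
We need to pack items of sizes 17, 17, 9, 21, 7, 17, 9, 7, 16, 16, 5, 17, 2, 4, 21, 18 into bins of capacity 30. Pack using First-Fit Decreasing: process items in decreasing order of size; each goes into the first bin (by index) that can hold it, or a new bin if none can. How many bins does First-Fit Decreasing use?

Sorted descending: 21, 21, 18, 17, 17, 17, 17, 16, 16, 9, 9, 7, 7, 5, 4, 2.
Put 21 in bin 1; 9 remain.
Put 21 in bin 2; 9 remain.
Put 18 in bin 3; 12 remain.
Put 17 in bin 4; 13 remain.
Put 17 in bin 5; 13 remain.
Put 17 in bin 6; 13 remain.
Put 17 in bin 7; 13 remain.
Put 16 in bin 8; 14 remain.
Put 16 in bin 9; 14 remain.
Put 9 in bin 1; 0 remain.
Put 9 in bin 2; 0 remain.
Put 7 in bin 3; 5 remain.
Put 7 in bin 4; 6 remain.
Put 5 in bin 3; 0 remain.
Put 4 in bin 4; 2 remain.
Put 2 in bin 4; 0 remain.

9 bins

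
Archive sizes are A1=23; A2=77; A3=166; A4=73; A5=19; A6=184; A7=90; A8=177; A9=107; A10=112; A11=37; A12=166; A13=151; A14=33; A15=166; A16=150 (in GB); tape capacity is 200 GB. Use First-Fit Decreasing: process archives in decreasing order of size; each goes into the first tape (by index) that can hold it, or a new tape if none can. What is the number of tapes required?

Sorted descending: 184, 177, 166, 166, 166, 151, 150, 112, 107, 90, 77, 73, 37, 33, 23, 19.
tape 1: place 184 GB, 16 GB left
tape 2: place 177 GB, 23 GB left
tape 3: place 166 GB, 34 GB left
tape 4: place 166 GB, 34 GB left
tape 5: place 166 GB, 34 GB left
tape 6: place 151 GB, 49 GB left
tape 7: place 150 GB, 50 GB left
tape 8: place 112 GB, 88 GB left
tape 9: place 107 GB, 93 GB left
tape 9: place 90 GB, 3 GB left
tape 8: place 77 GB, 11 GB left
tape 10: place 73 GB, 127 GB left
tape 6: place 37 GB, 12 GB left
tape 3: place 33 GB, 1 GB left
tape 2: place 23 GB, 0 GB left
tape 4: place 19 GB, 15 GB left

10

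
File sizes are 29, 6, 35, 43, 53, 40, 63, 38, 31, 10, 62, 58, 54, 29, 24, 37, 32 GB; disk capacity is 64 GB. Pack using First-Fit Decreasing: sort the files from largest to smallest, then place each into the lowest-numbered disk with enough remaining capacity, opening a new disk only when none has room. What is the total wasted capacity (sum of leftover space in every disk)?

124

Sorted descending: 63, 62, 58, 54, 53, 43, 40, 38, 37, 35, 32, 31, 29, 29, 24, 10, 6.
Put 63 GB in disk 1; 1 GB remain.
Put 62 GB in disk 2; 2 GB remain.
Put 58 GB in disk 3; 6 GB remain.
Put 54 GB in disk 4; 10 GB remain.
Put 53 GB in disk 5; 11 GB remain.
Put 43 GB in disk 6; 21 GB remain.
Put 40 GB in disk 7; 24 GB remain.
Put 38 GB in disk 8; 26 GB remain.
Put 37 GB in disk 9; 27 GB remain.
Put 35 GB in disk 10; 29 GB remain.
Put 32 GB in disk 11; 32 GB remain.
Put 31 GB in disk 11; 1 GB remain.
Put 29 GB in disk 10; 0 GB remain.
Put 29 GB in disk 12; 35 GB remain.
Put 24 GB in disk 7; 0 GB remain.
Put 10 GB in disk 4; 0 GB remain.
Put 6 GB in disk 3; 0 GB remain.
12 disks × 64 GB = 768 GB; used 644 GB; unused 124 GB.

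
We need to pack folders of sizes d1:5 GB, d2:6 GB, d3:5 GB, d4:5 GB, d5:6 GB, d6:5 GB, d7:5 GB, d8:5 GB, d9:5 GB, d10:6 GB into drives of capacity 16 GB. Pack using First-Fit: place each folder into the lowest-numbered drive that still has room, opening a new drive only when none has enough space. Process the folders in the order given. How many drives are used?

d1 (5 GB) → drive 1 (remaining 11 GB)
d2 (6 GB) → drive 1 (remaining 5 GB)
d3 (5 GB) → drive 1 (remaining 0 GB)
d4 (5 GB) → drive 2 (remaining 11 GB)
d5 (6 GB) → drive 2 (remaining 5 GB)
d6 (5 GB) → drive 2 (remaining 0 GB)
d7 (5 GB) → drive 3 (remaining 11 GB)
d8 (5 GB) → drive 3 (remaining 6 GB)
d9 (5 GB) → drive 3 (remaining 1 GB)
d10 (6 GB) → drive 4 (remaining 10 GB)
Final drives: [5,6,5] [5,6,5] [5,5,5] [6].

4 drives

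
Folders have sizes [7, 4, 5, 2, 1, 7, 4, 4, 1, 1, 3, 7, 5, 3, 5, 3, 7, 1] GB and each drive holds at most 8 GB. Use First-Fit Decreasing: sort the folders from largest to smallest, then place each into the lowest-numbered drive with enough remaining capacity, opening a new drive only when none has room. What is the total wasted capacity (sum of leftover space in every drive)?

2

Sorted descending: 7, 7, 7, 7, 5, 5, 5, 4, 4, 4, 3, 3, 3, 2, 1, 1, 1, 1.
Put 7 GB in drive 1; 1 GB remain.
Put 7 GB in drive 2; 1 GB remain.
Put 7 GB in drive 3; 1 GB remain.
Put 7 GB in drive 4; 1 GB remain.
Put 5 GB in drive 5; 3 GB remain.
Put 5 GB in drive 6; 3 GB remain.
Put 5 GB in drive 7; 3 GB remain.
Put 4 GB in drive 8; 4 GB remain.
Put 4 GB in drive 8; 0 GB remain.
Put 4 GB in drive 9; 4 GB remain.
Put 3 GB in drive 5; 0 GB remain.
Put 3 GB in drive 6; 0 GB remain.
Put 3 GB in drive 7; 0 GB remain.
Put 2 GB in drive 9; 2 GB remain.
Put 1 GB in drive 1; 0 GB remain.
Put 1 GB in drive 2; 0 GB remain.
Put 1 GB in drive 3; 0 GB remain.
Put 1 GB in drive 4; 0 GB remain.
9 drives × 8 GB = 72 GB; used 70 GB; unused 2 GB.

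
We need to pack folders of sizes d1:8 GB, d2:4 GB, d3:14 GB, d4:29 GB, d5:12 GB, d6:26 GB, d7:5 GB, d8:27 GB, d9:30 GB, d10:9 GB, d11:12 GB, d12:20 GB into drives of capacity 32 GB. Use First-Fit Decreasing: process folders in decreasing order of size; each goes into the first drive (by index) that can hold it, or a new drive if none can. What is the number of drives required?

7

Sorted descending: 30, 29, 27, 26, 20, 14, 12, 12, 9, 8, 5, 4.
Put 30 GB in drive 1; 2 GB remain.
Put 29 GB in drive 2; 3 GB remain.
Put 27 GB in drive 3; 5 GB remain.
Put 26 GB in drive 4; 6 GB remain.
Put 20 GB in drive 5; 12 GB remain.
Put 14 GB in drive 6; 18 GB remain.
Put 12 GB in drive 5; 0 GB remain.
Put 12 GB in drive 6; 6 GB remain.
Put 9 GB in drive 7; 23 GB remain.
Put 8 GB in drive 7; 15 GB remain.
Put 5 GB in drive 3; 0 GB remain.
Put 4 GB in drive 4; 2 GB remain.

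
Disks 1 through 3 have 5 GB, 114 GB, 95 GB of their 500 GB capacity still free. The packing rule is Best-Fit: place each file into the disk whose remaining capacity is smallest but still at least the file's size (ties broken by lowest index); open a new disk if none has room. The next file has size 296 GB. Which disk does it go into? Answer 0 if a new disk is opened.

No disk has ≥ 296 GB free, so a new disk is opened.

0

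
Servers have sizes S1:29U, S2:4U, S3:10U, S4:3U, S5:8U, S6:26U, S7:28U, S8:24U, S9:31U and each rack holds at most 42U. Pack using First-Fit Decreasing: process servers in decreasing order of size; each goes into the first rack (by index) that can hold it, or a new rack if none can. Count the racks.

5 racks

Sorted descending: 31, 29, 28, 26, 24, 10, 8, 4, 3.
Put 31U in rack 1; 11U remain.
Put 29U in rack 2; 13U remain.
Put 28U in rack 3; 14U remain.
Put 26U in rack 4; 16U remain.
Put 24U in rack 5; 18U remain.
Put 10U in rack 1; 1U remain.
Put 8U in rack 2; 5U remain.
Put 4U in rack 2; 1U remain.
Put 3U in rack 3; 11U remain.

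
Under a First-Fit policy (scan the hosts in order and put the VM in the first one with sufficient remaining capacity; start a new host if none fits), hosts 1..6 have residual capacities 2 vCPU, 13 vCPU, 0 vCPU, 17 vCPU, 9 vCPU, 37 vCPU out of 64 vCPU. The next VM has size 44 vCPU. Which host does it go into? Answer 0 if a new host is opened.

0

No host has ≥ 44 vCPU free, so a new host is opened.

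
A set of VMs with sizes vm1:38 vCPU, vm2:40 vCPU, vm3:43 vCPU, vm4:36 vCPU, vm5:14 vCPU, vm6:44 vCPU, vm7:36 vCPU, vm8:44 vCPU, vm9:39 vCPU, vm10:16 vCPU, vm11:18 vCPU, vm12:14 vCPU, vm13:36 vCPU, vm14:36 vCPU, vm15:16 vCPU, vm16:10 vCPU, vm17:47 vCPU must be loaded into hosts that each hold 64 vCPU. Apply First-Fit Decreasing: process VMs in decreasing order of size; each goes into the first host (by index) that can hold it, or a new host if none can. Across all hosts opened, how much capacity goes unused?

Sorted descending: 47, 44, 44, 43, 40, 39, 38, 36, 36, 36, 36, 18, 16, 16, 14, 14, 10.
Put 47 vCPU in host 1; 17 vCPU remain.
Put 44 vCPU in host 2; 20 vCPU remain.
Put 44 vCPU in host 3; 20 vCPU remain.
Put 43 vCPU in host 4; 21 vCPU remain.
Put 40 vCPU in host 5; 24 vCPU remain.
Put 39 vCPU in host 6; 25 vCPU remain.
Put 38 vCPU in host 7; 26 vCPU remain.
Put 36 vCPU in host 8; 28 vCPU remain.
Put 36 vCPU in host 9; 28 vCPU remain.
Put 36 vCPU in host 10; 28 vCPU remain.
Put 36 vCPU in host 11; 28 vCPU remain.
Put 18 vCPU in host 2; 2 vCPU remain.
Put 16 vCPU in host 1; 1 vCPU remain.
Put 16 vCPU in host 3; 4 vCPU remain.
Put 14 vCPU in host 4; 7 vCPU remain.
Put 14 vCPU in host 5; 10 vCPU remain.
Put 10 vCPU in host 5; 0 vCPU remain.
11 hosts × 64 vCPU = 704 vCPU; used 527 vCPU; unused 177 vCPU.

177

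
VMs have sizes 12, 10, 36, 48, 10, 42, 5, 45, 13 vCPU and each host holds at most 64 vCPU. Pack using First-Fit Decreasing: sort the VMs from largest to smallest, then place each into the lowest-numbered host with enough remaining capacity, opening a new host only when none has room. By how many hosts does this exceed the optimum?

0

First-Fit Decreasing: [48,13] [45,12,5] [42,10,10] [36] → 4 hosts.
Total size 221 vCPU; any packing needs at least ⌈221/64⌉ = 4 hosts.
So 4 is already optimal.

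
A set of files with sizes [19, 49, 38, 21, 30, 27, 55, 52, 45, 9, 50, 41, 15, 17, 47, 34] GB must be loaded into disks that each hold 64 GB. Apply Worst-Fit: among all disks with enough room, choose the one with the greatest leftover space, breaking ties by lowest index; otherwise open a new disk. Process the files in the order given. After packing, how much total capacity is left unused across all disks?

155

Put 19 GB in disk 1; 45 GB remain.
Put 49 GB in disk 2; 15 GB remain.
Put 38 GB in disk 1; 7 GB remain.
Put 21 GB in disk 3; 43 GB remain.
Put 30 GB in disk 3; 13 GB remain.
Put 27 GB in disk 4; 37 GB remain.
Put 55 GB in disk 5; 9 GB remain.
Put 52 GB in disk 6; 12 GB remain.
Put 45 GB in disk 7; 19 GB remain.
Put 9 GB in disk 4; 28 GB remain.
Put 50 GB in disk 8; 14 GB remain.
Put 41 GB in disk 9; 23 GB remain.
Put 15 GB in disk 4; 13 GB remain.
Put 17 GB in disk 9; 6 GB remain.
Put 47 GB in disk 10; 17 GB remain.
Put 34 GB in disk 11; 30 GB remain.
11 disks × 64 GB = 704 GB; used 549 GB; unused 155 GB.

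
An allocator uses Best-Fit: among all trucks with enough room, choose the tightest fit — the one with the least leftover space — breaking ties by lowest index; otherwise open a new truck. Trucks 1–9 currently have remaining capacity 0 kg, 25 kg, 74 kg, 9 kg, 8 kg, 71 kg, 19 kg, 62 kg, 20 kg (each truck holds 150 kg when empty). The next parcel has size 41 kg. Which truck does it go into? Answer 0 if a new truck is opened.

8

Trucks with room: truck 3 (74 kg), truck 6 (71 kg), truck 8 (62 kg).
Tightest fit is truck 8 with 62 kg free.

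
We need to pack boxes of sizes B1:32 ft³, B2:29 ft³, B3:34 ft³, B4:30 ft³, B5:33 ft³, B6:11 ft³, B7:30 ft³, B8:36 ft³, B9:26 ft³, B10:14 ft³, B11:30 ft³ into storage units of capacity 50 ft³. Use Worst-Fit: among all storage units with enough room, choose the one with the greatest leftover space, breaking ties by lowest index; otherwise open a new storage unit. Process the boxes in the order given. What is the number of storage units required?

9 storage units

Put B1 (32 ft³) in storage unit 1; 18 ft³ remain.
Put B2 (29 ft³) in storage unit 2; 21 ft³ remain.
Put B3 (34 ft³) in storage unit 3; 16 ft³ remain.
Put B4 (30 ft³) in storage unit 4; 20 ft³ remain.
Put B5 (33 ft³) in storage unit 5; 17 ft³ remain.
Put B6 (11 ft³) in storage unit 2; 10 ft³ remain.
Put B7 (30 ft³) in storage unit 6; 20 ft³ remain.
Put B8 (36 ft³) in storage unit 7; 14 ft³ remain.
Put B9 (26 ft³) in storage unit 8; 24 ft³ remain.
Put B10 (14 ft³) in storage unit 8; 10 ft³ remain.
Put B11 (30 ft³) in storage unit 9; 20 ft³ remain.
Final storage units: [32] [29,11] [34] [30] [33] [30] [36] [26,14] [30].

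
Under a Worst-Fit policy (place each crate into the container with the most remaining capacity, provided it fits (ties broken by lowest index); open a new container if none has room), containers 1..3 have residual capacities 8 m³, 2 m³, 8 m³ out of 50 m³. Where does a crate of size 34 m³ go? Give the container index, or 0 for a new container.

No container has ≥ 34 m³ free, so a new container is opened.

0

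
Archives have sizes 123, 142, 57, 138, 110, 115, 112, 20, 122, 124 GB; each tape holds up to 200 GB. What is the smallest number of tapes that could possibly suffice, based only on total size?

Total size = 123 + 142 + 57 + 138 + 110 + 115 + 112 + 20 + 122 + 124 = 1063 GB.
⌈1063 / 200⌉ = 6.

6 tapes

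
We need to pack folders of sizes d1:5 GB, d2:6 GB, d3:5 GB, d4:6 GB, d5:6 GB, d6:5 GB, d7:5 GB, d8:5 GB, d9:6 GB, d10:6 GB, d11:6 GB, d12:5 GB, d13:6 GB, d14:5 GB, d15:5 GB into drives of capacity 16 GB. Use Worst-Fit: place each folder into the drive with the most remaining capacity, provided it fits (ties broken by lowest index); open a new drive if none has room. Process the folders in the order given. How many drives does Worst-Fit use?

6 drives

drive 1: place d1 (5 GB), 11 GB left
drive 1: place d2 (6 GB), 5 GB left
drive 1: place d3 (5 GB), 0 GB left
drive 2: place d4 (6 GB), 10 GB left
drive 2: place d5 (6 GB), 4 GB left
drive 3: place d6 (5 GB), 11 GB left
drive 3: place d7 (5 GB), 6 GB left
drive 3: place d8 (5 GB), 1 GB left
drive 4: place d9 (6 GB), 10 GB left
drive 4: place d10 (6 GB), 4 GB left
drive 5: place d11 (6 GB), 10 GB left
drive 5: place d12 (5 GB), 5 GB left
drive 6: place d13 (6 GB), 10 GB left
drive 6: place d14 (5 GB), 5 GB left
drive 5: place d15 (5 GB), 0 GB left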